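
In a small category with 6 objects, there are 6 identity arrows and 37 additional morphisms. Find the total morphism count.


Each object has an identity morphism, giving 6 identities.
Adding the 37 non-identity morphisms:
Total = 6 + 37 = 43

43


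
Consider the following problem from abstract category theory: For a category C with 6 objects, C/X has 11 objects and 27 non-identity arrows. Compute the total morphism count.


In the slice category C/X, objects are morphisms to X.
Identity morphisms: 11 (one per object of C/X).
Non-identity morphisms: 27.
Total = 11 + 27 = 38

38


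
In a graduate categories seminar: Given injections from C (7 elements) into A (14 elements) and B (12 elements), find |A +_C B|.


The pushout A +_C B identifies the images of C in A and B.
|A +_C B| = |A| + |B| - |C| (for injections).
= 14 + 12 - 7 = 19

19


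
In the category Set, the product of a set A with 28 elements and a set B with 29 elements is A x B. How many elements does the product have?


In Set, the product A x B is the Cartesian product.
By the universal property, |A x B| = |A| * |B|.
|A x B| = 28 * 29 = 812

812


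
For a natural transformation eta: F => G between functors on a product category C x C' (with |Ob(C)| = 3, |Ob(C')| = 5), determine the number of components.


A natural transformation eta: F => G assigns one component morphism per
object of the domain category.
The domain is the product category C x C', so
|Ob(C x C')| = |Ob(C)| * |Ob(C')| = 3 * 5 = 15.
Therefore eta has 15 component morphisms.

15


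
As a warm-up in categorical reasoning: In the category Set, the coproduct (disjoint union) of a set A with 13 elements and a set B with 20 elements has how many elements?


In Set, the coproduct A + B is the disjoint union.
|A + B| = |A| + |B| = 13 + 20 = 33

33


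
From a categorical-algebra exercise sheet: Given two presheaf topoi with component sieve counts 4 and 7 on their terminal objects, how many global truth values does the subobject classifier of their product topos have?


In a product of presheaf topoi E_1 x E_2, the subobject classifier
is Omega = Omega_1 x Omega_2 (componentwise), so
|Omega(top)| = |Omega_1(top_1)| * |Omega_2(top_2)|.
= 4 * 7 = 28.

28


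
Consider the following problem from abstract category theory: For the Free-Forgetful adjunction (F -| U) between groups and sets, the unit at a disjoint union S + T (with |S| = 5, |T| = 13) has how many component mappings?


The unit eta_X: X -> U(F(X)) of the Free-Forgetful adjunction
maps each element of X to a generator of F(X). For X = S + T (disjoint
union in Set), |S + T| = |S| + |T|.
Total mappings = 5 + 13 = 18.

18


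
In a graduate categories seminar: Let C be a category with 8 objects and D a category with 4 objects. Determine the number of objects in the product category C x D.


The product category C x D has objects that are pairs (c, d).
Number of pairs = |Ob(C)| * |Ob(D)| = 8 * 4 = 32

32


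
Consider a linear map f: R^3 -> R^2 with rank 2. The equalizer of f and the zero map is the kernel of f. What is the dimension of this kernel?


The equalizer of f and the zero map is ker(f).
By the rank-nullity theorem: dim(ker(f)) = dim(domain) - rank(f).
dim(ker(f)) = 3 - 2 = 1

1


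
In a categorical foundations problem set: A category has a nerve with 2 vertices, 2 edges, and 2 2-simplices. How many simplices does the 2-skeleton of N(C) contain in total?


The 2-skeleton of the nerve N(C) consists of simplices in dimensions 0, 1, 2:
  |N(C)_0| = 2 (objects)
  |N(C)_1| = 2 (morphisms)
  |N(C)_2| = 2 (composable pairs)
Total = 2 + 2 + 2 = 6

6


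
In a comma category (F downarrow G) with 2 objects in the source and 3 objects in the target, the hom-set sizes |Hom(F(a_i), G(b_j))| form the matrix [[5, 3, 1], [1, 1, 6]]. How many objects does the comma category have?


Objects of (F downarrow G) are triples (a, b, h: F(a)->G(b)).
The count equals the sum of all entries in the hom-matrix.
sum(row 0) = 9
sum(row 1) = 8
Grand total = 17

17


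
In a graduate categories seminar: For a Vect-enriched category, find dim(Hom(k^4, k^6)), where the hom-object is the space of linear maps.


In Vect-enriched categories, Hom(k^n, k^m) is the space of m x n matrices.
dim(Hom(k^4, k^6)) = 6 * 4 = 24

24


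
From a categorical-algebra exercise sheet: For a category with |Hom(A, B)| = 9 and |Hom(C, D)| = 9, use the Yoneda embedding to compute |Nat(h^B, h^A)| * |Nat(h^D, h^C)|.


By the Yoneda lemma, Nat(h^B, h^A) is isomorphic to Hom(A, B),
so |Nat(h^B, h^A)| = |Hom(A, B)| and |Nat(h^D, h^C)| = |Hom(C, D)|.
|Hom(A, B)| = 9, |Hom(C, D)| = 9.
|Nat(h^B, h^A) x Nat(h^D, h^C)| = 9 * 9 = 81

81


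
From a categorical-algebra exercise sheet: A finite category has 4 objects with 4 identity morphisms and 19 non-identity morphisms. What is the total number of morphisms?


Each object has an identity morphism, giving 4 identities.
Adding the 19 non-identity morphisms:
Total = 4 + 19 = 23

23


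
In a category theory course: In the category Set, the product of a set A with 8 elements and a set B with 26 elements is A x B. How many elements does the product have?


In Set, the product A x B is the Cartesian product.
By the universal property, |A x B| = |A| * |B|.
|A x B| = 8 * 26 = 208

208


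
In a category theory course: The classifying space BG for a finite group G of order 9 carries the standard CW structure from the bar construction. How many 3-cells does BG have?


In the bar-construction CW model of BG, the n-cells are indexed by
n-tuples [g_1|...|g_n] of non-identity elements of G (degenerate
simplices with some g_i = e do not contribute cells), so there are
(|G| - 1)^n n-cells.
For dim = 3 with |G| = 9:
cells = (9 - 1)^3 = 8^3 = 512

512


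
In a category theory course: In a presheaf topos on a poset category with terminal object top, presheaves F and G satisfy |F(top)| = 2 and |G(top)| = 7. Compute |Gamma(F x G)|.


Global sections of a presheaf on a poset with terminal top satisfy
Gamma(H) ~ H(top). Presheaves admit pointwise products, so
(F x G)(top) = F(top) x G(top) (Cartesian product).
|Gamma(F x G)| = |F(top)| * |G(top)| = 2 * 7 = 14.

14


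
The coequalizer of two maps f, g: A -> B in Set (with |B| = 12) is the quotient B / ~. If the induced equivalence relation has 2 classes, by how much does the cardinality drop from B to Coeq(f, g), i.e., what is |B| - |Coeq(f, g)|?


The coequalizer Coeq(f, g) = B / ~ has one element per equivalence class.
|B| = 12, |Coeq(f, g)| = 2.
|B| - |Coeq(f, g)| = 12 - 2 = 10.

10


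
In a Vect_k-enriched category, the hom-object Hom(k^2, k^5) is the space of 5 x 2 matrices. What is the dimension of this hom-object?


In Vect-enriched categories, Hom(k^n, k^m) is the space of m x n matrices.
dim(Hom(k^2, k^5)) = 5 * 2 = 10

10


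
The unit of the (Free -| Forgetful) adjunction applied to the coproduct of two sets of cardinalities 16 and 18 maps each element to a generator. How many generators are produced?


The unit eta_X: X -> U(F(X)) of the Free-Forgetful adjunction
maps each element of X to a generator of F(X). For X = S + T (disjoint
union in Set), |S + T| = |S| + |T|.
Total mappings = 16 + 18 = 34.

34


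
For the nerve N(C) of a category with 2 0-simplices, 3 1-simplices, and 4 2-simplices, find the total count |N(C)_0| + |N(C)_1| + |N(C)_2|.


The 2-skeleton of the nerve N(C) consists of simplices in dimensions 0, 1, 2:
  |N(C)_0| = 2 (objects)
  |N(C)_1| = 3 (morphisms)
  |N(C)_2| = 4 (composable pairs)
Total = 2 + 3 + 4 = 9

9


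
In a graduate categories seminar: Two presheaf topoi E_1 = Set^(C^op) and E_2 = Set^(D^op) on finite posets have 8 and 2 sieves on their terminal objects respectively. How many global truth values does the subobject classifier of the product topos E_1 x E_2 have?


In a product of presheaf topoi E_1 x E_2, the subobject classifier
is Omega = Omega_1 x Omega_2 (componentwise), so
|Omega(top)| = |Omega_1(top_1)| * |Omega_2(top_2)|.
= 8 * 2 = 16.

16


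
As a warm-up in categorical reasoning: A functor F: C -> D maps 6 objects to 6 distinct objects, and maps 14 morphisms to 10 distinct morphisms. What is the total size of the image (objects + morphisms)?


The image of F consists of distinct objects and distinct morphisms.
|Im(F)| on objects = 6
|Im(F)| on morphisms = 10
Total image cardinality = 6 + 10 = 16

16


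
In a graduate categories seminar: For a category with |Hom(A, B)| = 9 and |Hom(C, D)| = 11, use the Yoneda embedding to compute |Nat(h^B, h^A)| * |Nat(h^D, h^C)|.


By the Yoneda lemma, Nat(h^B, h^A) is isomorphic to Hom(A, B),
so |Nat(h^B, h^A)| = |Hom(A, B)| and |Nat(h^D, h^C)| = |Hom(C, D)|.
|Hom(A, B)| = 9, |Hom(C, D)| = 11.
|Nat(h^B, h^A) x Nat(h^D, h^C)| = 9 * 11 = 99

99


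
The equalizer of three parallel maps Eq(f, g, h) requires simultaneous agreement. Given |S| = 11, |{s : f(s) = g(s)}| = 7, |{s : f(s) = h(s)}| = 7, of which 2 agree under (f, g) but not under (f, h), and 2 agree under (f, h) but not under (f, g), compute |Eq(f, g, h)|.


Eq(f, g, h) is the triple-agreement set: points in S where all three
maps take the same value. Using inclusion-exclusion on the pairwise data:
Pair (f, g) agrees on 7 points; pair (f, h) on 7 points.
Points agreeing under (f, g) but not (f, h) = 2; under (f, h) but not (f, g) = 2.
Triple-agreement = agreement-in-(f, g) minus points that agree under (f, g) but not (f, h):
|Eq(f, g, h)| = 7 - 2 = 5
(cross-check via (f, h): 7 - 2 = 5.)

5


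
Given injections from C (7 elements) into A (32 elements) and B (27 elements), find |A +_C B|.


The pushout A +_C B identifies the images of C in A and B.
|A +_C B| = |A| + |B| - |C| (for injections).
= 32 + 27 - 7 = 52

52


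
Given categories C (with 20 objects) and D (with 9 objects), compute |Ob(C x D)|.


The product category C x D has objects that are pairs (c, d).
Number of pairs = |Ob(C)| * |Ob(D)| = 20 * 9 = 180

180


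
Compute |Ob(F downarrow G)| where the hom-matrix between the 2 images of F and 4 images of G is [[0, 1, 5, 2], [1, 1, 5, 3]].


Objects of (F downarrow G) are triples (a, b, h: F(a)->G(b)).
The count equals the sum of all entries in the hom-matrix.
sum(row 0) = 8
sum(row 1) = 10
Grand total = 18

18


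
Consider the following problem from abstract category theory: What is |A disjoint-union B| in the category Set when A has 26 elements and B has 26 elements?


In Set, the coproduct A + B is the disjoint union.
|A + B| = |A| + |B| = 26 + 26 = 52

52


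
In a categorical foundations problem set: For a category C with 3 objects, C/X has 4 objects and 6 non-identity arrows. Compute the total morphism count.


In the slice category C/X, objects are morphisms to X.
Identity morphisms: 4 (one per object of C/X).
Non-identity morphisms: 6.
Total = 4 + 6 = 10

10


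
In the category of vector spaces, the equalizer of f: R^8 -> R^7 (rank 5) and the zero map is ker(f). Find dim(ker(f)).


The equalizer of f and the zero map is ker(f).
By the rank-nullity theorem: dim(ker(f)) = dim(domain) - rank(f).
dim(ker(f)) = 8 - 5 = 3

3


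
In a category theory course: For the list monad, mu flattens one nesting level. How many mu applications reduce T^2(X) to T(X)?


Each application of mu: T^2 -> T removes one layer of nesting.
Starting at depth 2 (i.e., T^2(X)), we need to reach T(X).
Number of mu applications = 2 - 1 = 1

1


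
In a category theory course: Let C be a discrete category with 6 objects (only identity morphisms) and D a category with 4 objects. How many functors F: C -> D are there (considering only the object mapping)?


A functor from a discrete category C to D is determined by
where each object maps. Each of the 6 objects of C can map
to any of the 4 objects of D independently.
Number of functors = 4^6 = 4096

4096


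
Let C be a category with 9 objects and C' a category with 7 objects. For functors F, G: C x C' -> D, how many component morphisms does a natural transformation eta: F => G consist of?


A natural transformation eta: F => G assigns one component morphism per
object of the domain category.
The domain is the product category C x C', so
|Ob(C x C')| = |Ob(C)| * |Ob(C')| = 9 * 7 = 63.
Therefore eta has 63 component morphisms.

63


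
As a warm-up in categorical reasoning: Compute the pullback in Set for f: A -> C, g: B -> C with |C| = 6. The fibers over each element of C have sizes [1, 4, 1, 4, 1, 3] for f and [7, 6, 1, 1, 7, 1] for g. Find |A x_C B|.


The pullback A x_C B consists of pairs (a, b) with f(a) = g(b).
For each element c in C, the fiber product has |f^-1(c)| * |g^-1(c)| elements.
Summing over C: 1 * 7 + 4 * 6 + 1 * 1 + 4 * 1 + 1 * 7 + 3 * 1
= 7 + 24 + 1 + 4 + 7 + 3 = 46

46


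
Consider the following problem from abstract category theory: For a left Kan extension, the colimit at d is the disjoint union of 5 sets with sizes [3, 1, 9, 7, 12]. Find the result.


Pointwise, the left Kan extension (Lan_F H)(d) is the colimit, indexed
by the comma category (F downarrow d), of H composed with the
projection (F downarrow d) -> C. Here that colimit is given
as a coproduct (disjoint union) of sets, so its cardinality is the
sum of the sizes of the summands.
Coproduct of sets with sizes: 3 + 1 + 9 + 7 + 12
= 32

32


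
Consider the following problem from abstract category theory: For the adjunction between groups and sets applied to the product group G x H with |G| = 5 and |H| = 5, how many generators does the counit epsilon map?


The counit epsilon_K: F(U(K)) -> K of the Free-Forgetful adjunction
maps |K| generators of F(U(K)) into K. For K = G x H (the product group),
|G x H| = |G| * |H|.
Total generators mapped = 5 * 5 = 25.

25


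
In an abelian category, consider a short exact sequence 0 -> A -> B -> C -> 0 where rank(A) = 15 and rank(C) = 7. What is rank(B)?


For a short exact sequence 0 -> A -> B -> C -> 0,
rank is additive: rank(B) = rank(A) + rank(C).
rank(B) = 15 + 7 = 22

22


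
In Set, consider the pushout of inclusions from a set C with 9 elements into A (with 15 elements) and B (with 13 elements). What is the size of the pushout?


The pushout A +_C B identifies the images of C in A and B.
|A +_C B| = |A| + |B| - |C| (for injections).
= 15 + 13 - 9 = 19

19


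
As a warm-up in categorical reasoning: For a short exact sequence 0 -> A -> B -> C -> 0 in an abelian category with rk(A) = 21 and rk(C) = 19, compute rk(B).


For a short exact sequence 0 -> A -> B -> C -> 0,
rank is additive: rank(B) = rank(A) + rank(C).
rank(B) = 21 + 19 = 40

40


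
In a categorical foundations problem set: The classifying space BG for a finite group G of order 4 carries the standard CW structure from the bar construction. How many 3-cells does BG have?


In the bar-construction CW model of BG, the n-cells are indexed by
n-tuples [g_1|...|g_n] of non-identity elements of G (degenerate
simplices with some g_i = e do not contribute cells), so there are
(|G| - 1)^n n-cells.
For dim = 3 with |G| = 4:
cells = (4 - 1)^3 = 3^3 = 27

27


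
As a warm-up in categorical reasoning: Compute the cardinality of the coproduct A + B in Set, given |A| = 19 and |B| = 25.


In Set, the coproduct A + B is the disjoint union.
|A + B| = |A| + |B| = 19 + 25 = 44

44


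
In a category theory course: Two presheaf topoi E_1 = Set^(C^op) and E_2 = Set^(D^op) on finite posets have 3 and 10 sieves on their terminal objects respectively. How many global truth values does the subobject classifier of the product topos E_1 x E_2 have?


In a product of presheaf topoi E_1 x E_2, the subobject classifier
is Omega = Omega_1 x Omega_2 (componentwise), so
|Omega(top)| = |Omega_1(top_1)| * |Omega_2(top_2)|.
= 3 * 10 = 30.

30


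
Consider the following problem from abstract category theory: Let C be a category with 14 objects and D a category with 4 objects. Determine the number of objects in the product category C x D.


The product category C x D has objects that are pairs (c, d).
Number of pairs = |Ob(C)| * |Ob(D)| = 14 * 4 = 56

56


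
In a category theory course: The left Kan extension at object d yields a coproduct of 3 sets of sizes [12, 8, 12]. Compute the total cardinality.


Pointwise, the left Kan extension (Lan_F H)(d) is the colimit, indexed
by the comma category (F downarrow d), of H composed with the
projection (F downarrow d) -> C. Here that colimit is given
as a coproduct (disjoint union) of sets, so its cardinality is the
sum of the sizes of the summands.
Coproduct of sets with sizes: 12 + 8 + 12
= 32

32


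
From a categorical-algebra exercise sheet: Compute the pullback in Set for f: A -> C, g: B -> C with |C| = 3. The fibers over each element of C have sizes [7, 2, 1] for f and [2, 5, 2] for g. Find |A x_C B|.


The pullback A x_C B consists of pairs (a, b) with f(a) = g(b).
For each element c in C, the fiber product has |f^-1(c)| * |g^-1(c)| elements.
Summing over C: 7 * 2 + 2 * 5 + 1 * 2
= 14 + 10 + 2 = 26

26


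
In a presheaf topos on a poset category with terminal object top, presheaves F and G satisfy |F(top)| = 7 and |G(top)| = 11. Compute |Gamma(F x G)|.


Global sections of a presheaf on a poset with terminal top satisfy
Gamma(H) ~ H(top). Presheaves admit pointwise products, so
(F x G)(top) = F(top) x G(top) (Cartesian product).
|Gamma(F x G)| = |F(top)| * |G(top)| = 7 * 11 = 77.

77


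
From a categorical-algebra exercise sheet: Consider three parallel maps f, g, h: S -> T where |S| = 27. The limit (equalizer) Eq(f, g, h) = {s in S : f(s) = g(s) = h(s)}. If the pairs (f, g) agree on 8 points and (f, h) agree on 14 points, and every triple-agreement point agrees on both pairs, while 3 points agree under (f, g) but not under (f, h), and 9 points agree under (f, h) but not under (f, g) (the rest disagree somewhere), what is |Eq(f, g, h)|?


Eq(f, g, h) is the triple-agreement set: points in S where all three
maps take the same value. Using inclusion-exclusion on the pairwise data:
Pair (f, g) agrees on 8 points; pair (f, h) on 14 points.
Points agreeing under (f, g) but not (f, h) = 3; under (f, h) but not (f, g) = 9.
Triple-agreement = agreement-in-(f, g) minus points that agree under (f, g) but not (f, h):
|Eq(f, g, h)| = 8 - 3 = 5
(cross-check via (f, h): 14 - 9 = 5.)

5


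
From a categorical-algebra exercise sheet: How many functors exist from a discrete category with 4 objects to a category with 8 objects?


A functor from a discrete category C to D is determined by
where each object maps. Each of the 4 objects of C can map
to any of the 8 objects of D independently.
Number of functors = 8^4 = 4096

4096


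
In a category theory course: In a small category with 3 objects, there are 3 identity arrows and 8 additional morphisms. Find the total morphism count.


Each object has an identity morphism, giving 3 identities.
Adding the 8 non-identity morphisms:
Total = 3 + 8 = 11

11


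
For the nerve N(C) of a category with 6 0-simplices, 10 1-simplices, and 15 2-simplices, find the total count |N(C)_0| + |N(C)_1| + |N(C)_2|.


The 2-skeleton of the nerve N(C) consists of simplices in dimensions 0, 1, 2:
  |N(C)_0| = 6 (objects)
  |N(C)_1| = 10 (morphisms)
  |N(C)_2| = 15 (composable pairs)
Total = 6 + 10 + 15 = 31

31


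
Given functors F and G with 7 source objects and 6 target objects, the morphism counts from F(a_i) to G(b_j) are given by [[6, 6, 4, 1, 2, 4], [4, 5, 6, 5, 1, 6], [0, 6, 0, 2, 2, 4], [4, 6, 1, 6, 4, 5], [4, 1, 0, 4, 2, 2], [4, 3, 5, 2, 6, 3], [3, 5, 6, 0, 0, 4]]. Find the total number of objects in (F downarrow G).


Objects of (F downarrow G) are triples (a, b, h: F(a)->G(b)).
The count equals the sum of all entries in the hom-matrix.
sum(row 0) = 23
sum(row 1) = 27
sum(row 2) = 14
sum(row 3) = 26
sum(row 4) = 13
sum(row 5) = 23
sum(row 6) = 18
Grand total = 144

144


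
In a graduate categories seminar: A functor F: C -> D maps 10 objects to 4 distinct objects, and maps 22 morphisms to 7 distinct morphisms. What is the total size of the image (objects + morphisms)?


The image of F consists of distinct objects and distinct morphisms.
|Im(F)| on objects = 4
|Im(F)| on morphisms = 7
Total image cardinality = 4 + 7 = 11

11


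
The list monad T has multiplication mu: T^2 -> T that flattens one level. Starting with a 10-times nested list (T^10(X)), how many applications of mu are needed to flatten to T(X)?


Each application of mu: T^2 -> T removes one layer of nesting.
Starting at depth 10 (i.e., T^10(X)), we need to reach T(X).
Number of mu applications = 10 - 1 = 9

9


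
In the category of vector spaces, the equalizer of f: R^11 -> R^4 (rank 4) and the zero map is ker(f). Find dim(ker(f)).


The equalizer of f and the zero map is ker(f).
By the rank-nullity theorem: dim(ker(f)) = dim(domain) - rank(f).
dim(ker(f)) = 11 - 4 = 7

7


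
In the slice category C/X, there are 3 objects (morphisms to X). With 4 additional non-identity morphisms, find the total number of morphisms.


In the slice category C/X, objects are morphisms to X.
Identity morphisms: 3 (one per object of C/X).
Non-identity morphisms: 4.
Total = 3 + 4 = 7

7


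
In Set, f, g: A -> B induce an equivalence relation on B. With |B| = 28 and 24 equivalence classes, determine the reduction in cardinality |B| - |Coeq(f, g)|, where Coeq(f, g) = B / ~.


The coequalizer Coeq(f, g) = B / ~ has one element per equivalence class.
|B| = 28, |Coeq(f, g)| = 24.
|B| - |Coeq(f, g)| = 28 - 24 = 4.

4


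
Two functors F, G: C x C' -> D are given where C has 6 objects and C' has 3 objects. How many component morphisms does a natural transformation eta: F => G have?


A natural transformation eta: F => G assigns one component morphism per
object of the domain category.
The domain is the product category C x C', so
|Ob(C x C')| = |Ob(C)| * |Ob(C')| = 6 * 3 = 18.
Therefore eta has 18 component morphisms.

18


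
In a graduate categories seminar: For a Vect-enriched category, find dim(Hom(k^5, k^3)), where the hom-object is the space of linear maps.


In Vect-enriched categories, Hom(k^n, k^m) is the space of m x n matrices.
dim(Hom(k^5, k^3)) = 3 * 5 = 15

15


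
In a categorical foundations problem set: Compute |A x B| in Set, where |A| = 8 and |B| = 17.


In Set, the product A x B is the Cartesian product.
By the universal property, |A x B| = |A| * |B|.
|A x B| = 8 * 17 = 136

136


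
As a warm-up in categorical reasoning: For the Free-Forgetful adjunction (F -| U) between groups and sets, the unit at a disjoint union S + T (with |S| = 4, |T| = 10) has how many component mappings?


The unit eta_X: X -> U(F(X)) of the Free-Forgetful adjunction
maps each element of X to a generator of F(X). For X = S + T (disjoint
union in Set), |S + T| = |S| + |T|.
Total mappings = 4 + 10 = 14.

14


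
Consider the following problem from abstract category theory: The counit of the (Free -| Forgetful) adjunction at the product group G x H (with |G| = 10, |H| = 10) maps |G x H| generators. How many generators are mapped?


The counit epsilon_K: F(U(K)) -> K of the Free-Forgetful adjunction
maps |K| generators of F(U(K)) into K. For K = G x H (the product group),
|G x H| = |G| * |H|.
Total generators mapped = 10 * 10 = 100.

100


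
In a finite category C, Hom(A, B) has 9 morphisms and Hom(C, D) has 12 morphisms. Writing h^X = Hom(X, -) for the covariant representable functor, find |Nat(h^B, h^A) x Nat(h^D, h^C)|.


By the Yoneda lemma, Nat(h^B, h^A) is isomorphic to Hom(A, B),
so |Nat(h^B, h^A)| = |Hom(A, B)| and |Nat(h^D, h^C)| = |Hom(C, D)|.
|Hom(A, B)| = 9, |Hom(C, D)| = 12.
|Nat(h^B, h^A) x Nat(h^D, h^C)| = 9 * 12 = 108

108


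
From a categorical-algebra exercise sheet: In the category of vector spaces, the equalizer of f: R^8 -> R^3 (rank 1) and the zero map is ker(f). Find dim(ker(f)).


The equalizer of f and the zero map is ker(f).
By the rank-nullity theorem: dim(ker(f)) = dim(domain) - rank(f).
dim(ker(f)) = 8 - 1 = 7

7


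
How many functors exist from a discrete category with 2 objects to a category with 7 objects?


A functor from a discrete category C to D is determined by
where each object maps. Each of the 2 objects of C can map
to any of the 7 objects of D independently.
Number of functors = 7^2 = 49

49


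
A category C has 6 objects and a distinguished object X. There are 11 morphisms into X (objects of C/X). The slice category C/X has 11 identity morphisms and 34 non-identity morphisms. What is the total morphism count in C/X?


In the slice category C/X, objects are morphisms to X.
Identity morphisms: 11 (one per object of C/X).
Non-identity morphisms: 34.
Total = 11 + 34 = 45

45


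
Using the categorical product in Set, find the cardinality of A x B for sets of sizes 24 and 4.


In Set, the product A x B is the Cartesian product.
By the universal property, |A x B| = |A| * |B|.
|A x B| = 24 * 4 = 96

96


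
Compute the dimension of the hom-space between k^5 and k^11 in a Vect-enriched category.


In Vect-enriched categories, Hom(k^n, k^m) is the space of m x n matrices.
dim(Hom(k^5, k^11)) = 11 * 5 = 55

55


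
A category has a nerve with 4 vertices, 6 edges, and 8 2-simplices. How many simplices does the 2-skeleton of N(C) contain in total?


The 2-skeleton of the nerve N(C) consists of simplices in dimensions 0, 1, 2:
  |N(C)_0| = 4 (objects)
  |N(C)_1| = 6 (morphisms)
  |N(C)_2| = 8 (composable pairs)
Total = 4 + 6 + 8 = 18

18


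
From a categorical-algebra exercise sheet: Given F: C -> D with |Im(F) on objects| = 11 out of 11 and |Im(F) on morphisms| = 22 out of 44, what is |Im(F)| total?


The image of F consists of distinct objects and distinct morphisms.
|Im(F)| on objects = 11
|Im(F)| on morphisms = 22
Total image cardinality = 11 + 22 = 33

33


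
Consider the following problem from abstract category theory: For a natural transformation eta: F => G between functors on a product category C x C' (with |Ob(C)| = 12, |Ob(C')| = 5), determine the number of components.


A natural transformation eta: F => G assigns one component morphism per
object of the domain category.
The domain is the product category C x C', so
|Ob(C x C')| = |Ob(C)| * |Ob(C')| = 12 * 5 = 60.
Therefore eta has 60 component morphisms.

60


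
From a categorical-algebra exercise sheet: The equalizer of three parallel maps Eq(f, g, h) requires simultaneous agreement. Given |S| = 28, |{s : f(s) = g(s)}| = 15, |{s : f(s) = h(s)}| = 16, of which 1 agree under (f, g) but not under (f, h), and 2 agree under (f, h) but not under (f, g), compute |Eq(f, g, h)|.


Eq(f, g, h) is the triple-agreement set: points in S where all three
maps take the same value. Using inclusion-exclusion on the pairwise data:
Pair (f, g) agrees on 15 points; pair (f, h) on 16 points.
Points agreeing under (f, g) but not (f, h) = 1; under (f, h) but not (f, g) = 2.
Triple-agreement = agreement-in-(f, g) minus points that agree under (f, g) but not (f, h):
|Eq(f, g, h)| = 15 - 1 = 14
(cross-check via (f, h): 16 - 2 = 14.)

14


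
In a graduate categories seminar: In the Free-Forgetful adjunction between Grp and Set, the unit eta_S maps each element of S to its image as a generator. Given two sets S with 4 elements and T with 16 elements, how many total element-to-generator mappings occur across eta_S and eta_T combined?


The unit eta_X: X -> U(F(X)) of the Free-Forgetful adjunction
maps each element of X to a generator of F(X). For X = S + T (disjoint
union in Set), |S + T| = |S| + |T|.
Total mappings = 4 + 16 = 20.

20


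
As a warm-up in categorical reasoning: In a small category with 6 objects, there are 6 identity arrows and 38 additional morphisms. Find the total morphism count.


Each object has an identity morphism, giving 6 identities.
Adding the 38 non-identity morphisms:
Total = 6 + 38 = 44

44


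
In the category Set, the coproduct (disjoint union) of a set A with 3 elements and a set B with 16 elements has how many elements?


In Set, the coproduct A + B is the disjoint union.
|A + B| = |A| + |B| = 3 + 16 = 19

19


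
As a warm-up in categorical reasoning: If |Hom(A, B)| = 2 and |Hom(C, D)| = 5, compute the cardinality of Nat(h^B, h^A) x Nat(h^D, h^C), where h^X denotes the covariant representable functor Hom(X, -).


By the Yoneda lemma, Nat(h^B, h^A) is isomorphic to Hom(A, B),
so |Nat(h^B, h^A)| = |Hom(A, B)| and |Nat(h^D, h^C)| = |Hom(C, D)|.
|Hom(A, B)| = 2, |Hom(C, D)| = 5.
|Nat(h^B, h^A) x Nat(h^D, h^C)| = 2 * 5 = 10

10


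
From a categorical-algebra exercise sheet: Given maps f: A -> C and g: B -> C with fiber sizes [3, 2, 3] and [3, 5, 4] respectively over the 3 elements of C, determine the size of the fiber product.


The pullback A x_C B consists of pairs (a, b) with f(a) = g(b).
For each element c in C, the fiber product has |f^-1(c)| * |g^-1(c)| elements.
Summing over C: 3 * 3 + 2 * 5 + 3 * 4
= 9 + 10 + 12 = 31

31


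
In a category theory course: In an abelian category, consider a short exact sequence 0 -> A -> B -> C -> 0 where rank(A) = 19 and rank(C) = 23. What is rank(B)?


For a short exact sequence 0 -> A -> B -> C -> 0,
rank is additive: rank(B) = rank(A) + rank(C).
rank(B) = 19 + 23 = 42

42


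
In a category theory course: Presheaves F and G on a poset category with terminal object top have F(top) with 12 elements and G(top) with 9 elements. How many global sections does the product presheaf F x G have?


Global sections of a presheaf on a poset with terminal top satisfy
Gamma(H) ~ H(top). Presheaves admit pointwise products, so
(F x G)(top) = F(top) x G(top) (Cartesian product).
|Gamma(F x G)| = |F(top)| * |G(top)| = 12 * 9 = 108.

108


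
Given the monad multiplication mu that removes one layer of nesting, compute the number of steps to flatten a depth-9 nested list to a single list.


Each application of mu: T^2 -> T removes one layer of nesting.
Starting at depth 9 (i.e., T^9(X)), we need to reach T(X).
Number of mu applications = 9 - 1 = 8

8


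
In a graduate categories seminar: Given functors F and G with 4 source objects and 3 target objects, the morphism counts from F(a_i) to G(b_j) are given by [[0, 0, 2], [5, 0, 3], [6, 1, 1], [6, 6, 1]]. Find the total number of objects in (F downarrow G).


Objects of (F downarrow G) are triples (a, b, h: F(a)->G(b)).
The count equals the sum of all entries in the hom-matrix.
sum(row 0) = 2
sum(row 1) = 8
sum(row 2) = 8
sum(row 3) = 13
Grand total = 31

31


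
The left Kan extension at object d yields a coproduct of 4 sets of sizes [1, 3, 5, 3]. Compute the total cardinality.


Pointwise, the left Kan extension (Lan_F H)(d) is the colimit, indexed
by the comma category (F downarrow d), of H composed with the
projection (F downarrow d) -> C. Here that colimit is given
as a coproduct (disjoint union) of sets, so its cardinality is the
sum of the sizes of the summands.
Coproduct of sets with sizes: 1 + 3 + 5 + 3
= 12

12


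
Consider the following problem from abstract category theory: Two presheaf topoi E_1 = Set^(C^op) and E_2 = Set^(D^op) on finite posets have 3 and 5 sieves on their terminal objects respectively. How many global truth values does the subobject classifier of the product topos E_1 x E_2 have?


In a product of presheaf topoi E_1 x E_2, the subobject classifier
is Omega = Omega_1 x Omega_2 (componentwise), so
|Omega(top)| = |Omega_1(top_1)| * |Omega_2(top_2)|.
= 3 * 5 = 15.

15


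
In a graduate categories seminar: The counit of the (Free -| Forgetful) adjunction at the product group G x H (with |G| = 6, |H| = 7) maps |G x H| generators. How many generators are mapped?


The counit epsilon_K: F(U(K)) -> K of the Free-Forgetful adjunction
maps |K| generators of F(U(K)) into K. For K = G x H (the product group),
|G x H| = |G| * |H|.
Total generators mapped = 6 * 7 = 42.

42


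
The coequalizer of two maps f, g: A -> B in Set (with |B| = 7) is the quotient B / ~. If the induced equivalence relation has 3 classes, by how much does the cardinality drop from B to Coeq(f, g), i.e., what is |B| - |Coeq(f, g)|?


The coequalizer Coeq(f, g) = B / ~ has one element per equivalence class.
|B| = 7, |Coeq(f, g)| = 3.
|B| - |Coeq(f, g)| = 7 - 3 = 4.

4


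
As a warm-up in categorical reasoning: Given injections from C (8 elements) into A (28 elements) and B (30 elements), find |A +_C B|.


The pushout A +_C B identifies the images of C in A and B.
|A +_C B| = |A| + |B| - |C| (for injections).
= 28 + 30 - 8 = 50

50


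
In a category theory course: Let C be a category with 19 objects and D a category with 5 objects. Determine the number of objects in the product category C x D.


The product category C x D has objects that are pairs (c, d).
Number of pairs = |Ob(C)| * |Ob(D)| = 19 * 5 = 95

95


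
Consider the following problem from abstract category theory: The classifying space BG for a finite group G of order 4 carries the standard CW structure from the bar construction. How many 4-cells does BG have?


In the bar-construction CW model of BG, the n-cells are indexed by
n-tuples [g_1|...|g_n] of non-identity elements of G (degenerate
simplices with some g_i = e do not contribute cells), so there are
(|G| - 1)^n n-cells.
For dim = 4 with |G| = 4:
cells = (4 - 1)^4 = 3^4 = 81

81


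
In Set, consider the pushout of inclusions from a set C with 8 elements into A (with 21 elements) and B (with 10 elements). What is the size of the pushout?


The pushout A +_C B identifies the images of C in A and B.
|A +_C B| = |A| + |B| - |C| (for injections).
= 21 + 10 - 8 = 23

23


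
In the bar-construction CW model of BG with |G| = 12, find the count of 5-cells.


In the bar-construction CW model of BG, the n-cells are indexed by
n-tuples [g_1|...|g_n] of non-identity elements of G (degenerate
simplices with some g_i = e do not contribute cells), so there are
(|G| - 1)^n n-cells.
For dim = 5 with |G| = 12:
cells = (12 - 1)^5 = 11^5 = 161051

161051


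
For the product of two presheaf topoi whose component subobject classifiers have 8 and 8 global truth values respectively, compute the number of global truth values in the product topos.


In a product of presheaf topoi E_1 x E_2, the subobject classifier
is Omega = Omega_1 x Omega_2 (componentwise), so
|Omega(top)| = |Omega_1(top_1)| * |Omega_2(top_2)|.
= 8 * 8 = 64.

64


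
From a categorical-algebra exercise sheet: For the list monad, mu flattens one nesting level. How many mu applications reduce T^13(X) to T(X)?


Each application of mu: T^2 -> T removes one layer of nesting.
Starting at depth 13 (i.e., T^13(X)), we need to reach T(X).
Number of mu applications = 13 - 1 = 12

12


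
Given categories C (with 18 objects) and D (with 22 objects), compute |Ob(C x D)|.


The product category C x D has objects that are pairs (c, d).
Number of pairs = |Ob(C)| * |Ob(D)| = 18 * 22 = 396

396


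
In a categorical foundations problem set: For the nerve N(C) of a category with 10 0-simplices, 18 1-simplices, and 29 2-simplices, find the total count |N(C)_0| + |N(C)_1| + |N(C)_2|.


The 2-skeleton of the nerve N(C) consists of simplices in dimensions 0, 1, 2:
  |N(C)_0| = 10 (objects)
  |N(C)_1| = 18 (morphisms)
  |N(C)_2| = 29 (composable pairs)
Total = 10 + 18 + 29 = 57

57


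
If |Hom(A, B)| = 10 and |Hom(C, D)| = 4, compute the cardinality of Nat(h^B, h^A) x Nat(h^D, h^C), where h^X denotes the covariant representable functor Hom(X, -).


By the Yoneda lemma, Nat(h^B, h^A) is isomorphic to Hom(A, B),
so |Nat(h^B, h^A)| = |Hom(A, B)| and |Nat(h^D, h^C)| = |Hom(C, D)|.
|Hom(A, B)| = 10, |Hom(C, D)| = 4.
|Nat(h^B, h^A) x Nat(h^D, h^C)| = 10 * 4 = 40

40


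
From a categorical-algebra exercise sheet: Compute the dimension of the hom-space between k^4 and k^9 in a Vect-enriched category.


In Vect-enriched categories, Hom(k^n, k^m) is the space of m x n matrices.
dim(Hom(k^4, k^9)) = 9 * 4 = 36

36


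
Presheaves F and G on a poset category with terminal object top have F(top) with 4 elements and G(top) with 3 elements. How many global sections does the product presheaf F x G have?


Global sections of a presheaf on a poset with terminal top satisfy
Gamma(H) ~ H(top). Presheaves admit pointwise products, so
(F x G)(top) = F(top) x G(top) (Cartesian product).
|Gamma(F x G)| = |F(top)| * |G(top)| = 4 * 3 = 12.

12


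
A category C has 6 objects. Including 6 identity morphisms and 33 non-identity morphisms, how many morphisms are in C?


Each object has an identity morphism, giving 6 identities.
Adding the 33 non-identity morphisms:
Total = 6 + 33 = 39

39


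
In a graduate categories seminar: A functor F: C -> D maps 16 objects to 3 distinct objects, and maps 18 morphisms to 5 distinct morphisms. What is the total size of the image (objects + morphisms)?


The image of F consists of distinct objects and distinct morphisms.
|Im(F)| on objects = 3
|Im(F)| on morphisms = 5
Total image cardinality = 3 + 5 = 8

8


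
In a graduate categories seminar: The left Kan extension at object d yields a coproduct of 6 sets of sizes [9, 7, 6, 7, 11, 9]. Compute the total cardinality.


Pointwise, the left Kan extension (Lan_F H)(d) is the colimit, indexed
by the comma category (F downarrow d), of H composed with the
projection (F downarrow d) -> C. Here that colimit is given
as a coproduct (disjoint union) of sets, so its cardinality is the
sum of the sizes of the summands.
Coproduct of sets with sizes: 9 + 7 + 6 + 7 + 11 + 9
= 49

49


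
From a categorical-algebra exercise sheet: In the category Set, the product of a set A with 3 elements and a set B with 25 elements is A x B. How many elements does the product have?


In Set, the product A x B is the Cartesian product.
By the universal property, |A x B| = |A| * |B|.
|A x B| = 3 * 25 = 75

75


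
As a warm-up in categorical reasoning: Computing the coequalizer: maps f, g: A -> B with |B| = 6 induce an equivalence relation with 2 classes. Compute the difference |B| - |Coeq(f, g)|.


The coequalizer Coeq(f, g) = B / ~ has one element per equivalence class.
|B| = 6, |Coeq(f, g)| = 2.
|B| - |Coeq(f, g)| = 6 - 2 = 4.

4


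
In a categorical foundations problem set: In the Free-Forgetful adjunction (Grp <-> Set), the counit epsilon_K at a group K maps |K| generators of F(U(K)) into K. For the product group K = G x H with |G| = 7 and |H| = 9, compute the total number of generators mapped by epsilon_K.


The counit epsilon_K: F(U(K)) -> K of the Free-Forgetful adjunction
maps |K| generators of F(U(K)) into K. For K = G x H (the product group),
|G x H| = |G| * |H|.
Total generators mapped = 7 * 9 = 63.

63


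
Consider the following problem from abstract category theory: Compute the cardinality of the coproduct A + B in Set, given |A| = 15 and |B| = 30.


In Set, the coproduct A + B is the disjoint union.
|A + B| = |A| + |B| = 15 + 30 = 45

45


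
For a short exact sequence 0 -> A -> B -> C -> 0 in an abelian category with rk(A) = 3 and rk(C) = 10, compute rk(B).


For a short exact sequence 0 -> A -> B -> C -> 0,
rank is additive: rank(B) = rank(A) + rank(C).
rank(B) = 3 + 10 = 13

13


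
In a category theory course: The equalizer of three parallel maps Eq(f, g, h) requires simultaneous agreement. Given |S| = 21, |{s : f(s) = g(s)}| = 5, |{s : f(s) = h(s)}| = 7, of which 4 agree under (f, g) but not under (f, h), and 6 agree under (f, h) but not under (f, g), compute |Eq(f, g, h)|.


Eq(f, g, h) is the triple-agreement set: points in S where all three
maps take the same value. Using inclusion-exclusion on the pairwise data:
Pair (f, g) agrees on 5 points; pair (f, h) on 7 points.
Points agreeing under (f, g) but not (f, h) = 4; under (f, h) but not (f, g) = 6.
Triple-agreement = agreement-in-(f, g) minus points that agree under (f, g) but not (f, h):
|Eq(f, g, h)| = 5 - 4 = 1
(cross-check via (f, h): 7 - 6 = 1.)

1


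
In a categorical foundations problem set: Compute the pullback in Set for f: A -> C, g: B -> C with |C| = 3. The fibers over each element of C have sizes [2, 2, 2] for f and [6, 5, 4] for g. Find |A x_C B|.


The pullback A x_C B consists of pairs (a, b) with f(a) = g(b).
For each element c in C, the fiber product has |f^-1(c)| * |g^-1(c)| elements.
Summing over C: 2 * 6 + 2 * 5 + 2 * 4
= 12 + 10 + 8 = 30

30
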